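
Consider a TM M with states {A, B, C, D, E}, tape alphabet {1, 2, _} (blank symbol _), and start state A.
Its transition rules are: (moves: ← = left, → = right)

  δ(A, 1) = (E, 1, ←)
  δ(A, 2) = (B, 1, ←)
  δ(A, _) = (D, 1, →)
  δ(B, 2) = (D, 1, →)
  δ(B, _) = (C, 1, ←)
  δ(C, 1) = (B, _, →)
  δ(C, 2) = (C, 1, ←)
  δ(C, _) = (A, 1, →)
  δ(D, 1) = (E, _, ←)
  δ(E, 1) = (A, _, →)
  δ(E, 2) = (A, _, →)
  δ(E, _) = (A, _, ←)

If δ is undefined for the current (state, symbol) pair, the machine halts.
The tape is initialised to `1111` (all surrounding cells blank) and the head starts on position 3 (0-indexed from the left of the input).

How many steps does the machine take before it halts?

A | _111[1]   read 1 → write 1, move ←, go to E
E | _11[1]1   read 1 → write _, move →, go to A
A | _11_[1]   read 1 → write 1, move ←, go to E
E | _11[_]1   read _ → write _, move ←, go to A
A | _1[1]_1   read 1 → write 1, move ←, go to E
E | _[1]1_1   read 1 → write _, move →, go to A
A | __[1]_1   read 1 → write 1, move ←, go to E
E | _[_]1_1   read _ → write _, move ←, go to A
A | [_]_1_1   read _ → write 1, move →, go to D
D | 1[_]1_1
M halts after 9 transitions.

9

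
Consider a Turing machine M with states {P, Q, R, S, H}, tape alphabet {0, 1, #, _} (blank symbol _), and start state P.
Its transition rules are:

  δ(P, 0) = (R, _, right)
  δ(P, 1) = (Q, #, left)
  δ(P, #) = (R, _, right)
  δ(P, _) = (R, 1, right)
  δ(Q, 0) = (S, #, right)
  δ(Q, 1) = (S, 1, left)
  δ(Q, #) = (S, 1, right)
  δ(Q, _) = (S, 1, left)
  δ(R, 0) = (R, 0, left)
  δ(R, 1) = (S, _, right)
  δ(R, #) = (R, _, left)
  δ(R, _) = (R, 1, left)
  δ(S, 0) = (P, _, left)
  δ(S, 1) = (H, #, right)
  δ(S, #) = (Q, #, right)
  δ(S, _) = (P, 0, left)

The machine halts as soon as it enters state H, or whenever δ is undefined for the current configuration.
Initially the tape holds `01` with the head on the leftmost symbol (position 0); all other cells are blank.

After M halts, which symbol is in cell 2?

#

P | [0]1__   read 0 → write _, move right, go to R
R | _[1]__   read 1 → write _, move right, go to S
S | __[_]_   read _ → write 0, move left, go to P
P | _[_]0_   read _ → write 1, move right, go to R
R | _1[0]_   read 0 → write 0, move left, go to R
R | _[1]0_   read 1 → write _, move right, go to S
S | __[0]_   read 0 → write _, move left, go to P
P | _[_]__   read _ → write 1, move right, go to R
R | _1[_]_   read _ → write 1, move left, go to R
R | _[1]1_   read 1 → write _, move right, go to S
S | __[1]_   read 1 → write #, move right, go to H
H | __#[_]
Cell 2 holds # when M halts.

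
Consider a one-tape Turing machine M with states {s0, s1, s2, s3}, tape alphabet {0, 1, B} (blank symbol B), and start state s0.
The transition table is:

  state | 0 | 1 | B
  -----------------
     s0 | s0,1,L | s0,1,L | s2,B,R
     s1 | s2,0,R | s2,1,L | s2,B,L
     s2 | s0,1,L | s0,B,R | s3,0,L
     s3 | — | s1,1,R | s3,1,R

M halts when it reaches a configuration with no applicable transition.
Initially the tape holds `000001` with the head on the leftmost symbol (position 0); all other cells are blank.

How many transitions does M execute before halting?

s0 | B[0]00001BB   read 0 → write 1, move L, go to s0
s0 | [B]100001BB   read B → write B, move R, go to s2
s2 | B[1]00001BB   read 1 → write B, move R, go to s0
s0 | BB[0]0001BB   read 0 → write 1, move L, go to s0
s0 | B[B]10001BB   read B → write B, move R, go to s2
s2 | BB[1]0001BB   read 1 → write B, move R, go to s0
s0 | BBB[0]001BB   read 0 → write 1, move L, go to s0
s0 | BB[B]1001BB   read B → write B, move R, go to s2
s2 | BBB[1]001BB   read 1 → write B, move R, go to s0
s0 | BBBB[0]01BB   read 0 → write 1, move L, go to s0
s0 | BBB[B]101BB   read B → write B, move R, go to s2
s2 | BBBB[1]01BB   read 1 → write B, move R, go to s0
s0 | BBBBB[0]1BB   read 0 → write 1, move L, go to s0
s0 | BBBB[B]11BB   read B → write B, move R, go to s2
s2 | BBBBB[1]1BB   read 1 → write B, move R, go to s0
s0 | BBBBBB[1]BB   read 1 → write 1, move L, go to s0
s0 | BBBBB[B]1BB   read B → write B, move R, go to s2
s2 | BBBBBB[1]BB   read 1 → write B, move R, go to s0
s0 | BBBBBBB[B]B   read B → write B, move R, go to s2
s2 | BBBBBBBB[B]   read B → write 0, move L, go to s3
s3 | BBBBBBB[B]0   read B → write 1, move R, go to s3
s3 | BBBBBBB1[0]
M halts after 21 transitions.

21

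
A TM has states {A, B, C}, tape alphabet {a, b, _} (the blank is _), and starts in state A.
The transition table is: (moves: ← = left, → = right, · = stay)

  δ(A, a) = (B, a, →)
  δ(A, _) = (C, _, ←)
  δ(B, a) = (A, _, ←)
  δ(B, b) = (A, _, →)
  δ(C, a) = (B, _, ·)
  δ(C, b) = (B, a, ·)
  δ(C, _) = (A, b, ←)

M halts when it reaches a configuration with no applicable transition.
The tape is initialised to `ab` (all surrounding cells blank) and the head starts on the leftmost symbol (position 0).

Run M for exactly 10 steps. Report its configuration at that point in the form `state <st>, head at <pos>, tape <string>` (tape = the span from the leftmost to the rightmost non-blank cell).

A | [a]b_   read a → write a, move →, go to B
B | a[b]_   read b → write _, move →, go to A
A | a_[_]   read _ → write _, move ←, go to C
C | a[_]_   read _ → write b, move ←, go to A
A | [a]b_   read a → write a, move →, go to B
B | a[b]_   read b → write _, move →, go to A
A | a_[_]   read _ → write _, move ←, go to C
C | a[_]_   read _ → write b, move ←, go to A
A | [a]b_   read a → write a, move →, go to B
B | a[b]_   read b → write _, move →, go to A
A | a_[_]
After 10 steps: state A, head at 2, tape a.

state A, head at 2, tape a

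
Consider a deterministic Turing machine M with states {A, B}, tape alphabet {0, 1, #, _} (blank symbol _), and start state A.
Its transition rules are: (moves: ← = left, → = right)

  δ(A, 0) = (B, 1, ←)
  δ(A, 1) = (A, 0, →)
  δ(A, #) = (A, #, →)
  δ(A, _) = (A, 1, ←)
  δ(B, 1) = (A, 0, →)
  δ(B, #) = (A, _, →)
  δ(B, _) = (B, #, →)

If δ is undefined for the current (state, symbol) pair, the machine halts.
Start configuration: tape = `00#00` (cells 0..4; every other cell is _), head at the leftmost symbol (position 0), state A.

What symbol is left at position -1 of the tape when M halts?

#

A | _[0]0#00   read 0 → write 1, move ←, go to B
B | [_]10#00   read _ → write #, move →, go to B
B | #[1]0#00   read 1 → write 0, move →, go to A
A | #0[0]#00   read 0 → write 1, move ←, go to B
B | #[0]1#00
Cell -1 holds # when M halts.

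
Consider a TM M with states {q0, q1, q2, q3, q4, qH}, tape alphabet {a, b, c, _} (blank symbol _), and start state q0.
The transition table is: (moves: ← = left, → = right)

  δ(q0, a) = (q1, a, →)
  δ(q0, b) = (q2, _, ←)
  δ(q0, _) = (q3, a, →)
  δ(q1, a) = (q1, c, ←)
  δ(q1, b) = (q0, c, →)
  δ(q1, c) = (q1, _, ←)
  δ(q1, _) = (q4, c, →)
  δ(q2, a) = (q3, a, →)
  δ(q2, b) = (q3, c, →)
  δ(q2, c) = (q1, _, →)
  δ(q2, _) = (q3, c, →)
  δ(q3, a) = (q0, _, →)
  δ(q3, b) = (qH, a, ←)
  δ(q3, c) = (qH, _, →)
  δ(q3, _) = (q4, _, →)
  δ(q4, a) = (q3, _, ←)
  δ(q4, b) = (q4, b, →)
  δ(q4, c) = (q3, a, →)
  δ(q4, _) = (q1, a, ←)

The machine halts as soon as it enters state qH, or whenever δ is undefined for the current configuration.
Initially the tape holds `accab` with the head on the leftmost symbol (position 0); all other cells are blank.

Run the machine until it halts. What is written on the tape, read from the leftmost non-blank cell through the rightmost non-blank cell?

ca_ac

q0 | _[a]ccab_   read a → write a, move →, go to q1
q1 | _a[c]cab_   read c → write _, move ←, go to q1
q1 | _[a]_cab_   read a → write c, move ←, go to q1
q1 | [_]c_cab_   read _ → write c, move →, go to q4
q4 | c[c]_cab_   read c → write a, move →, go to q3
q3 | ca[_]cab_   read _ → write _, move →, go to q4
q4 | ca_[c]ab_   read c → write a, move →, go to q3
q3 | ca_a[a]b_   read a → write _, move →, go to q0
q0 | ca_a_[b]_   read b → write _, move ←, go to q2
q2 | ca_a[_]__   read _ → write c, move →, go to q3
q3 | ca_ac[_]_   read _ → write _, move →, go to q4
q4 | ca_ac_[_]   read _ → write a, move ←, go to q1
q1 | ca_ac[_]a   read _ → write c, move →, go to q4
q4 | ca_acc[a]   read a → write _, move ←, go to q3
q3 | ca_ac[c]_   read c → write _, move →, go to qH
qH | ca_ac_[_]
The non-blank tape span at halt is ca_ac.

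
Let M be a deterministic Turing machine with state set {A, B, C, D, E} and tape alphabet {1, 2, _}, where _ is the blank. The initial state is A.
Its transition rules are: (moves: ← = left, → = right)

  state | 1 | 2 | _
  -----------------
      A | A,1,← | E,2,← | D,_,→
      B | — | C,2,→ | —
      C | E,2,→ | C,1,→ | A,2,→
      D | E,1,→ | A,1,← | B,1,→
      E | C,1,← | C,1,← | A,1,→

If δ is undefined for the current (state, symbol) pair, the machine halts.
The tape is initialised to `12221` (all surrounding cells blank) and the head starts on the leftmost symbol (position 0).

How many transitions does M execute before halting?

A | _[1]2221____   read 1 → write 1, move ←, go to A
A | [_]12221____   read _ → write _, move →, go to D
D | _[1]2221____   read 1 → write 1, move →, go to E
E | _1[2]221____   read 2 → write 1, move ←, go to C
C | _[1]1221____   read 1 → write 2, move →, go to E
E | _2[1]221____   read 1 → write 1, move ←, go to C
C | _[2]1221____   read 2 → write 1, move →, go to C
C | _1[1]221____   read 1 → write 2, move →, go to E
E | _12[2]21____   read 2 → write 1, move ←, go to C
C | _1[2]121____   read 2 → write 1, move →, go to C
C | _11[1]21____   read 1 → write 2, move →, go to E
E | _112[2]1____   read 2 → write 1, move ←, go to C
C | _11[2]11____   read 2 → write 1, move →, go to C
C | _111[1]1____   read 1 → write 2, move →, go to E
E | _1112[1]____   read 1 → write 1, move ←, go to C
C | _111[2]1____   read 2 → write 1, move →, go to C
C | _1111[1]____   read 1 → write 2, move →, go to E
E | _11112[_]___   read _ → write 1, move →, go to A
A | _111121[_]__   read _ → write _, move →, go to D
D | _111121_[_]_   read _ → write 1, move →, go to B
B | _111121_1[_]
M halts after 20 transitions.

20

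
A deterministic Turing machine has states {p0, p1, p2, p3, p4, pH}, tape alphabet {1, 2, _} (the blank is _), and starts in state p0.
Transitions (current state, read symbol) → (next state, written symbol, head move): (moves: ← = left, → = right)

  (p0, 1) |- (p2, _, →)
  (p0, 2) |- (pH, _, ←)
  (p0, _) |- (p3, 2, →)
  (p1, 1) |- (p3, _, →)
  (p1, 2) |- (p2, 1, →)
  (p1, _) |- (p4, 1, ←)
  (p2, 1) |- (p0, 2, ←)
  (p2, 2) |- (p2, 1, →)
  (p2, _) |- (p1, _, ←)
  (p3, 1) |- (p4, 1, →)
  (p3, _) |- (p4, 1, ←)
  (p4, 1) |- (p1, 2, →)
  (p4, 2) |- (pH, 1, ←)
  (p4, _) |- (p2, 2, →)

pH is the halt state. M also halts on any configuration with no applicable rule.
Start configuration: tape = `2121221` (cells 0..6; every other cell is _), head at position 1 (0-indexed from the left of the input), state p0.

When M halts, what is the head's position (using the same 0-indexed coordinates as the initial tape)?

p0 | 2[1]21221_   read 1 → write _, move →, go to p2
p2 | 2_[2]1221_   read 2 → write 1, move →, go to p2
p2 | 2_1[1]221_   read 1 → write 2, move ←, go to p0
p0 | 2_[1]2221_   read 1 → write _, move →, go to p2
p2 | 2__[2]221_   read 2 → write 1, move →, go to p2
p2 | 2__1[2]21_   read 2 → write 1, move →, go to p2
p2 | 2__11[2]1_   read 2 → write 1, move →, go to p2
p2 | 2__111[1]_   read 1 → write 2, move ←, go to p0
p0 | 2__11[1]2_   read 1 → write _, move →, go to p2
p2 | 2__11_[2]_   read 2 → write 1, move →, go to p2
p2 | 2__11_1[_]   read _ → write _, move ←, go to p1
p1 | 2__11_[1]_   read 1 → write _, move →, go to p3
p3 | 2__11__[_]   read _ → write 1, move ←, go to p4
p4 | 2__11_[_]1   read _ → write 2, move →, go to p2
p2 | 2__11_2[1]   read 1 → write 2, move ←, go to p0
p0 | 2__11_[2]2   read 2 → write _, move ←, go to pH
pH | 2__11[_]_2
At halt the head is at cell 5.

5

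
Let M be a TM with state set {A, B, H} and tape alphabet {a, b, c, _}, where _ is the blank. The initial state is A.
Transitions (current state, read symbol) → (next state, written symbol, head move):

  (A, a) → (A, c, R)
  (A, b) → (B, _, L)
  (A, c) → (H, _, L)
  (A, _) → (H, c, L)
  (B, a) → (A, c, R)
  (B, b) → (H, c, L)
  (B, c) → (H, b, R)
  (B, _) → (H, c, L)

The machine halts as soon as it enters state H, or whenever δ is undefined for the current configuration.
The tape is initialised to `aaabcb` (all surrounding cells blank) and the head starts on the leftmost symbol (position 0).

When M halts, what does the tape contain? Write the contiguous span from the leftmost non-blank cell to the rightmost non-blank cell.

ccb_cb

state=A head=0 tape=[a]aabcb   (A,a)→(A,c,R)
state=A head=1 tape=c[a]abcb   (A,a)→(A,c,R)
state=A head=2 tape=cc[a]bcb   (A,a)→(A,c,R)
state=A head=3 tape=ccc[b]cb   (A,b)→(B,_,L)
state=B head=2 tape=cc[c]_cb   (B,c)→(H,b,R)
state=H head=3 tape=ccb[_]cb
The non-blank tape span at halt is ccb_cb.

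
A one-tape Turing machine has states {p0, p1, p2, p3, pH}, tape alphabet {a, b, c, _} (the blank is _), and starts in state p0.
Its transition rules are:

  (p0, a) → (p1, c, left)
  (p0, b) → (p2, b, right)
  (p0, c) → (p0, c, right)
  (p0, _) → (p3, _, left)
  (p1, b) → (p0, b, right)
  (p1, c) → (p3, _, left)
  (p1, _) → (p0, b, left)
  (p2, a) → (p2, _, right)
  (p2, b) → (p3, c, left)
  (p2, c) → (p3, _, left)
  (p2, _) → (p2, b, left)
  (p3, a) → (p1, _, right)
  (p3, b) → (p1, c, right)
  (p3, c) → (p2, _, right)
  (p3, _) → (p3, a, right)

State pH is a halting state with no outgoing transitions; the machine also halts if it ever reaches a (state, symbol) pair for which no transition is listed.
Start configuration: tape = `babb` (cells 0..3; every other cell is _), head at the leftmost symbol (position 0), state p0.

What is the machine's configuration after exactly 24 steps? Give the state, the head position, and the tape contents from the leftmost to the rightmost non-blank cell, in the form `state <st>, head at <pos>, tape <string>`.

p0 | [b]abb__   read b → write b, move right, go to p2
p2 | b[a]bb__   read a → write _, move right, go to p2
p2 | b_[b]b__   read b → write c, move left, go to p3
p3 | b[_]cb__   read _ → write a, move right, go to p3
p3 | ba[c]b__   read c → write _, move right, go to p2
p2 | ba_[b]__   read b → write c, move left, go to p3
p3 | ba[_]c__   read _ → write a, move right, go to p3
p3 | baa[c]__   read c → write _, move right, go to p2
p2 | baa_[_]_   read _ → write b, move left, go to p2
p2 | baa[_]b_   read _ → write b, move left, go to p2
p2 | ba[a]bb_   read a → write _, move right, go to p2
p2 | ba_[b]b_   read b → write c, move left, go to p3
p3 | ba[_]cb_   read _ → write a, move right, go to p3
p3 | baa[c]b_   read c → write _, move right, go to p2
p2 | baa_[b]_   read b → write c, move left, go to p3
p3 | baa[_]c_   read _ → write a, move right, go to p3
p3 | baaa[c]_   read c → write _, move right, go to p2
p2 | baaa_[_]   read _ → write b, move left, go to p2
p2 | baaa[_]b   read _ → write b, move left, go to p2
p2 | baa[a]bb   read a → write _, move right, go to p2
p2 | baa_[b]b   read b → write c, move left, go to p3
p3 | baa[_]cb   read _ → write a, move right, go to p3
p3 | baaa[c]b   read c → write _, move right, go to p2
p2 | baaa_[b]   read b → write c, move left, go to p3
p3 | baaa[_]c
After 24 steps: state p3, head at 4, tape baaa_c.

state p3, head at 4, tape baaa_c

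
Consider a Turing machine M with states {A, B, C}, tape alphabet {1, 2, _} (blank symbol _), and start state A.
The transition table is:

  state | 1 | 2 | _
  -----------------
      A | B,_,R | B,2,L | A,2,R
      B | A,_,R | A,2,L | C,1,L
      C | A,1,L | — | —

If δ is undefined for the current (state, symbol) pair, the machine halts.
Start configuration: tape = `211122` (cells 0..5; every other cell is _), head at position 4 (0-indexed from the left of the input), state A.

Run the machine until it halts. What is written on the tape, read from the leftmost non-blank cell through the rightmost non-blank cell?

1222222

state=A head=4 tape=__2111[2]2   (A,2)→(B,2,L)
state=B head=3 tape=__211[1]22   (B,1)→(A,_,R)
state=A head=4 tape=__211_[2]2   (A,2)→(B,2,L)
state=B head=3 tape=__211[_]22   (B,_)→(C,1,L)
state=C head=2 tape=__21[1]122   (C,1)→(A,1,L)
state=A head=1 tape=__2[1]1122   (A,1)→(B,_,R)
state=B head=2 tape=__2_[1]122   (B,1)→(A,_,R)
state=A head=3 tape=__2__[1]22   (A,1)→(B,_,R)
state=B head=4 tape=__2___[2]2   (B,2)→(A,2,L)
state=A head=3 tape=__2__[_]22   (A,_)→(A,2,R)
state=A head=4 tape=__2__2[2]2   (A,2)→(B,2,L)
state=B head=3 tape=__2__[2]22   (B,2)→(A,2,L)
state=A head=2 tape=__2_[_]222   (A,_)→(A,2,R)
state=A head=3 tape=__2_2[2]22   (A,2)→(B,2,L)
state=B head=2 tape=__2_[2]222   (B,2)→(A,2,L)
state=A head=1 tape=__2[_]2222   (A,_)→(A,2,R)
state=A head=2 tape=__22[2]222   (A,2)→(B,2,L)
state=B head=1 tape=__2[2]2222   (B,2)→(A,2,L)
state=A head=0 tape=__[2]22222   (A,2)→(B,2,L)
state=B head=-1 tape=_[_]222222   (B,_)→(C,1,L)
state=C head=-2 tape=[_]1222222
The non-blank tape span at halt is 1222222.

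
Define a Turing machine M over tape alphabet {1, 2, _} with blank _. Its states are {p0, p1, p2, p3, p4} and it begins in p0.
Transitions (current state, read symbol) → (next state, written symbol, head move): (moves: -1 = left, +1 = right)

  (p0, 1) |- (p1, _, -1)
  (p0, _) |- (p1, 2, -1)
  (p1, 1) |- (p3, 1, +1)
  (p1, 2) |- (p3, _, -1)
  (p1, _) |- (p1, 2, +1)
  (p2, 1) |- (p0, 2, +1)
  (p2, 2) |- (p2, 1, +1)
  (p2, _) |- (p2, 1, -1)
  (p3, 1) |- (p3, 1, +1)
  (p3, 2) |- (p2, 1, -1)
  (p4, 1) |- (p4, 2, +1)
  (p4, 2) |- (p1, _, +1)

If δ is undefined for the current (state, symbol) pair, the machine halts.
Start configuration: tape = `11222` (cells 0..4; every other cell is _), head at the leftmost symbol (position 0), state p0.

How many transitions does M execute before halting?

state=p0 head=0 tape=_[1]1222   (p0,1)→(p1,_,-1)
state=p1 head=-1 tape=[_]_1222   (p1,_)→(p1,2,+1)
state=p1 head=0 tape=2[_]1222   (p1,_)→(p1,2,+1)
state=p1 head=1 tape=22[1]222   (p1,1)→(p3,1,+1)
state=p3 head=2 tape=221[2]22   (p3,2)→(p2,1,-1)
state=p2 head=1 tape=22[1]122   (p2,1)→(p0,2,+1)
state=p0 head=2 tape=222[1]22   (p0,1)→(p1,_,-1)
state=p1 head=1 tape=22[2]_22   (p1,2)→(p3,_,-1)
state=p3 head=0 tape=2[2]__22   (p3,2)→(p2,1,-1)
state=p2 head=-1 tape=[2]1__22   (p2,2)→(p2,1,+1)
state=p2 head=0 tape=1[1]__22   (p2,1)→(p0,2,+1)
state=p0 head=1 tape=12[_]_22   (p0,_)→(p1,2,-1)
state=p1 head=0 tape=1[2]2_22   (p1,2)→(p3,_,-1)
state=p3 head=-1 tape=[1]_2_22   (p3,1)→(p3,1,+1)
state=p3 head=0 tape=1[_]2_22
M halts after 14 transitions.

14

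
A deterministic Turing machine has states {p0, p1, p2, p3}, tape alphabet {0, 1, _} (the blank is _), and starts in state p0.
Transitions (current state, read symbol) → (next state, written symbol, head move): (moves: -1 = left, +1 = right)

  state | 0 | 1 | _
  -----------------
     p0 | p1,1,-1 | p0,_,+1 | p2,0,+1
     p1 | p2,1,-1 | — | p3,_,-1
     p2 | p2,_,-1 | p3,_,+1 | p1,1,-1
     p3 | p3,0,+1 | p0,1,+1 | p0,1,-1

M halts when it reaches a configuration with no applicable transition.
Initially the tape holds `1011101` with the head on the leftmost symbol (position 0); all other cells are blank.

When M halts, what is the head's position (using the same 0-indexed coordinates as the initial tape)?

5

state=p0 head=0 tape=__[1]011101__   (p0,1)→(p0,_,+1)
state=p0 head=1 tape=___[0]11101__   (p0,0)→(p1,1,-1)
state=p1 head=0 tape=__[_]111101__   (p1,_)→(p3,_,-1)
state=p3 head=-1 tape=_[_]_111101__   (p3,_)→(p0,1,-1)
state=p0 head=-2 tape=[_]1_111101__   (p0,_)→(p2,0,+1)
state=p2 head=-1 tape=0[1]_111101__   (p2,1)→(p3,_,+1)
state=p3 head=0 tape=0_[_]111101__   (p3,_)→(p0,1,-1)
state=p0 head=-1 tape=0[_]1111101__   (p0,_)→(p2,0,+1)
state=p2 head=0 tape=00[1]111101__   (p2,1)→(p3,_,+1)
state=p3 head=1 tape=00_[1]11101__   (p3,1)→(p0,1,+1)
state=p0 head=2 tape=00_1[1]1101__   (p0,1)→(p0,_,+1)
state=p0 head=3 tape=00_1_[1]101__   (p0,1)→(p0,_,+1)
state=p0 head=4 tape=00_1__[1]01__   (p0,1)→(p0,_,+1)
state=p0 head=5 tape=00_1___[0]1__   (p0,0)→(p1,1,-1)
state=p1 head=4 tape=00_1__[_]11__   (p1,_)→(p3,_,-1)
state=p3 head=3 tape=00_1_[_]_11__   (p3,_)→(p0,1,-1)
state=p0 head=2 tape=00_1[_]1_11__   (p0,_)→(p2,0,+1)
state=p2 head=3 tape=00_10[1]_11__   (p2,1)→(p3,_,+1)
state=p3 head=4 tape=00_10_[_]11__   (p3,_)→(p0,1,-1)
state=p0 head=3 tape=00_10[_]111__   (p0,_)→(p2,0,+1)
state=p2 head=4 tape=00_100[1]11__   (p2,1)→(p3,_,+1)
state=p3 head=5 tape=00_100_[1]1__   (p3,1)→(p0,1,+1)
state=p0 head=6 tape=00_100_1[1]__   (p0,1)→(p0,_,+1)
state=p0 head=7 tape=00_100_1_[_]_   (p0,_)→(p2,0,+1)
state=p2 head=8 tape=00_100_1_0[_]   (p2,_)→(p1,1,-1)
state=p1 head=7 tape=00_100_1_[0]1   (p1,0)→(p2,1,-1)
state=p2 head=6 tape=00_100_1[_]11   (p2,_)→(p1,1,-1)
state=p1 head=5 tape=00_100_[1]111
At halt the head is at cell 5.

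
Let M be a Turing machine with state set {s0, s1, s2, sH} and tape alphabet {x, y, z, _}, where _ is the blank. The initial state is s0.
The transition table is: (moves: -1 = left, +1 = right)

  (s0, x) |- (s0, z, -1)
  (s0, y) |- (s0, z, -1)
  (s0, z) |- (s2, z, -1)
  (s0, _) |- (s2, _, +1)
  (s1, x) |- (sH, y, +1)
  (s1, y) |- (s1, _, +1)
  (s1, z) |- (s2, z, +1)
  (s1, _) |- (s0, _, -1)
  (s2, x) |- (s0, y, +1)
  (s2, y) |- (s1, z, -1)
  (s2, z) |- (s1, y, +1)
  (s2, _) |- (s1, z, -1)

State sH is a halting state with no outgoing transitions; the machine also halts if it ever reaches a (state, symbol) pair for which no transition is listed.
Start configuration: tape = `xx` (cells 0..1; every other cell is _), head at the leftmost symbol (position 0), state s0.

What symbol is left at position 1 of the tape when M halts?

y

state=s0 head=0 tape=_[x]x_   (s0,x)→(s0,z,-1)
state=s0 head=-1 tape=[_]zx_   (s0,_)→(s2,_,+1)
state=s2 head=0 tape=_[z]x_   (s2,z)→(s1,y,+1)
state=s1 head=1 tape=_y[x]_   (s1,x)→(sH,y,+1)
state=sH head=2 tape=_yy[_]
Cell 1 holds y when M halts.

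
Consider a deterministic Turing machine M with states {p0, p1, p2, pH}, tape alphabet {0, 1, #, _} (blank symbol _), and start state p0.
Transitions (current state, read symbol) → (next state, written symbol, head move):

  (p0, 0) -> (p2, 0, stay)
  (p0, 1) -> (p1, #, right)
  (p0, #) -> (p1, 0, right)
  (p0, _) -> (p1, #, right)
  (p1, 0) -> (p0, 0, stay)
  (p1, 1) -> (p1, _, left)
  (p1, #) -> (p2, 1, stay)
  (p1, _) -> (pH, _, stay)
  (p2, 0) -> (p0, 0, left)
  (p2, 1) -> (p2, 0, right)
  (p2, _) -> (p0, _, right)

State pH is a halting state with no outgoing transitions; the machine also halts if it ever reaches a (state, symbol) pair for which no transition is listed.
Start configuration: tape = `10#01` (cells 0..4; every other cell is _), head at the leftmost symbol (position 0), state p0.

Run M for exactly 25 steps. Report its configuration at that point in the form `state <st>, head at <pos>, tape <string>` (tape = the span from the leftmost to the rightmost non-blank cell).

state p1, head at -1, tape 0000#01

state=p0 head=0 tape=__[1]0#01   (p0,1)→(p1,#,right)
state=p1 head=1 tape=__#[0]#01   (p1,0)→(p0,0,stay)
state=p0 head=1 tape=__#[0]#01   (p0,0)→(p2,0,stay)
state=p2 head=1 tape=__#[0]#01   (p2,0)→(p0,0,left)
state=p0 head=0 tape=__[#]0#01   (p0,#)→(p1,0,right)
state=p1 head=1 tape=__0[0]#01   (p1,0)→(p0,0,stay)
state=p0 head=1 tape=__0[0]#01   (p0,0)→(p2,0,stay)
state=p2 head=1 tape=__0[0]#01   (p2,0)→(p0,0,left)
state=p0 head=0 tape=__[0]0#01   (p0,0)→(p2,0,stay)
state=p2 head=0 tape=__[0]0#01   (p2,0)→(p0,0,left)
state=p0 head=-1 tape=_[_]00#01   (p0,_)→(p1,#,right)
state=p1 head=0 tape=_#[0]0#01   (p1,0)→(p0,0,stay)
state=p0 head=0 tape=_#[0]0#01   (p0,0)→(p2,0,stay)
state=p2 head=0 tape=_#[0]0#01   (p2,0)→(p0,0,left)
state=p0 head=-1 tape=_[#]00#01   (p0,#)→(p1,0,right)
state=p1 head=0 tape=_0[0]0#01   (p1,0)→(p0,0,stay)
state=p0 head=0 tape=_0[0]0#01   (p0,0)→(p2,0,stay)
state=p2 head=0 tape=_0[0]0#01   (p2,0)→(p0,0,left)
state=p0 head=-1 tape=_[0]00#01   (p0,0)→(p2,0,stay)
state=p2 head=-1 tape=_[0]00#01   (p2,0)→(p0,0,left)
state=p0 head=-2 tape=[_]000#01   (p0,_)→(p1,#,right)
state=p1 head=-1 tape=#[0]00#01   (p1,0)→(p0,0,stay)
state=p0 head=-1 tape=#[0]00#01   (p0,0)→(p2,0,stay)
state=p2 head=-1 tape=#[0]00#01   (p2,0)→(p0,0,left)
state=p0 head=-2 tape=[#]000#01   (p0,#)→(p1,0,right)
state=p1 head=-1 tape=0[0]00#01
After 25 steps: state p1, head at -1, tape 0000#01.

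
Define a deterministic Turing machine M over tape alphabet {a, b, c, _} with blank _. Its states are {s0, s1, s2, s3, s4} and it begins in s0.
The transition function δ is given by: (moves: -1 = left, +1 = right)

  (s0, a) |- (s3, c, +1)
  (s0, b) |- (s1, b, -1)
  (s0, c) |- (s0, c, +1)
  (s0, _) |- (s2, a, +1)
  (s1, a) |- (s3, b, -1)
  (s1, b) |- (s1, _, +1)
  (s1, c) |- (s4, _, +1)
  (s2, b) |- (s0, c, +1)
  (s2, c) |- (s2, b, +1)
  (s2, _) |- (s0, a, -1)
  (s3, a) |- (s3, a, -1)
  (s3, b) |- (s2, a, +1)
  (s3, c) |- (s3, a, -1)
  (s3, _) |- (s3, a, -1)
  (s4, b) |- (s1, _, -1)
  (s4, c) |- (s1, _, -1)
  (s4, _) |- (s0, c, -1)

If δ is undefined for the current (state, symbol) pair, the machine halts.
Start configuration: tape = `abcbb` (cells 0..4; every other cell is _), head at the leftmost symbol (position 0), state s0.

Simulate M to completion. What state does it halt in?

s1

s0 | [a]bcbb   read a → write c, move +1, go to s3
s3 | c[b]cbb   read b → write a, move +1, go to s2
s2 | ca[c]bb   read c → write b, move +1, go to s2
s2 | cab[b]b   read b → write c, move +1, go to s0
s0 | cabc[b]   read b → write b, move -1, go to s1
s1 | cab[c]b   read c → write _, move +1, go to s4
s4 | cab_[b]   read b → write _, move -1, go to s1
s1 | cab[_]_
No transition is defined for (s1, _); M halts in state s1.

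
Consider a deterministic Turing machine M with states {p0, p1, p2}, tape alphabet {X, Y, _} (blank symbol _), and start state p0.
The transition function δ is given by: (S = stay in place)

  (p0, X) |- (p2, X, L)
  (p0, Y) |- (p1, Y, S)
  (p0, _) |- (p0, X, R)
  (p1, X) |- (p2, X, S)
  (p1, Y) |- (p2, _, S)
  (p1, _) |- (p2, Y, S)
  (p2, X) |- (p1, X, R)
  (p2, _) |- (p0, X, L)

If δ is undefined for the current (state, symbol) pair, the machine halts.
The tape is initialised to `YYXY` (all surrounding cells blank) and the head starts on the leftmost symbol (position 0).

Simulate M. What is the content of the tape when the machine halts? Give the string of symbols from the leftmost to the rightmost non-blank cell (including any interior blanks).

XXXXXY

p0 | _[Y]YXY_   read Y → write Y, move S, go to p1
p1 | _[Y]YXY_   read Y → write _, move S, go to p2
p2 | _[_]YXY_   read _ → write X, move L, go to p0
p0 | [_]XYXY_   read _ → write X, move R, go to p0
p0 | X[X]YXY_   read X → write X, move L, go to p2
p2 | [X]XYXY_   read X → write X, move R, go to p1
p1 | X[X]YXY_   read X → write X, move S, go to p2
p2 | X[X]YXY_   read X → write X, move R, go to p1
p1 | XX[Y]XY_   read Y → write _, move S, go to p2
p2 | XX[_]XY_   read _ → write X, move L, go to p0
p0 | X[X]XXY_   read X → write X, move L, go to p2
p2 | [X]XXXY_   read X → write X, move R, go to p1
p1 | X[X]XXY_   read X → write X, move S, go to p2
p2 | X[X]XXY_   read X → write X, move R, go to p1
p1 | XX[X]XY_   read X → write X, move S, go to p2
p2 | XX[X]XY_   read X → write X, move R, go to p1
p1 | XXX[X]Y_   read X → write X, move S, go to p2
p2 | XXX[X]Y_   read X → write X, move R, go to p1
p1 | XXXX[Y]_   read Y → write _, move S, go to p2
p2 | XXXX[_]_   read _ → write X, move L, go to p0
p0 | XXX[X]X_   read X → write X, move L, go to p2
p2 | XX[X]XX_   read X → write X, move R, go to p1
p1 | XXX[X]X_   read X → write X, move S, go to p2
p2 | XXX[X]X_   read X → write X, move R, go to p1
p1 | XXXX[X]_   read X → write X, move S, go to p2
p2 | XXXX[X]_   read X → write X, move R, go to p1
p1 | XXXXX[_]   read _ → write Y, move S, go to p2
p2 | XXXXX[Y]
The non-blank tape span at halt is XXXXXY.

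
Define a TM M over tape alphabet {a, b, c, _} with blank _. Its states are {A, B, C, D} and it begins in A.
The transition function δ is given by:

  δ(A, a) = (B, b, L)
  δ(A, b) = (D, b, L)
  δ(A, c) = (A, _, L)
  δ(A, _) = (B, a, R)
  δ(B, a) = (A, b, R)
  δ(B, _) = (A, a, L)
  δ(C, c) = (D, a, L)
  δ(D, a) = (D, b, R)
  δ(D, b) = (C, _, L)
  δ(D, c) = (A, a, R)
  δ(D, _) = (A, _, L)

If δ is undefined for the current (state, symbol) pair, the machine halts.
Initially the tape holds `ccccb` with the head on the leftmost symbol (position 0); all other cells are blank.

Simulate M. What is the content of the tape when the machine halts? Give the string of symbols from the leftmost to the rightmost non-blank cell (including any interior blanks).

a_bacccb

A | ___[c]cccb   read c → write _, move L, go to A
A | __[_]_cccb   read _ → write a, move R, go to B
B | __a[_]cccb   read _ → write a, move L, go to A
A | __[a]acccb   read a → write b, move L, go to B
B | _[_]bacccb   read _ → write a, move L, go to A
A | [_]abacccb   read _ → write a, move R, go to B
B | a[a]bacccb   read a → write b, move R, go to A
A | ab[b]acccb   read b → write b, move L, go to D
D | a[b]bacccb   read b → write _, move L, go to C
C | [a]_bacccb
The non-blank tape span at halt is a_bacccb.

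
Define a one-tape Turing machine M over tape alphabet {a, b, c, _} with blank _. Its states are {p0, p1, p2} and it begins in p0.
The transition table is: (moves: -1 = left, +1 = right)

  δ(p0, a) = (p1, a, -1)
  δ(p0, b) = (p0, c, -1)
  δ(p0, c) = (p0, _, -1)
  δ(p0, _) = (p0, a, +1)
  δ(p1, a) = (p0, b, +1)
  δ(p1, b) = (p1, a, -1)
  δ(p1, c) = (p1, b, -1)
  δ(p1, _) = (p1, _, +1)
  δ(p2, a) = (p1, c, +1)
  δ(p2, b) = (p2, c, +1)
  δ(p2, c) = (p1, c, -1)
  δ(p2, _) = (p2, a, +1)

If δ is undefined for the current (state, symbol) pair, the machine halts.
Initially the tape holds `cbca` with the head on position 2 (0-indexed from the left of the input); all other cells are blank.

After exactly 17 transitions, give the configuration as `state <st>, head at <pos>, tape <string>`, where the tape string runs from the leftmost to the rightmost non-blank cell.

p0 | __cb[c]a   read c → write _, move -1, go to p0
p0 | __c[b]_a   read b → write c, move -1, go to p0
p0 | __[c]c_a   read c → write _, move -1, go to p0
p0 | _[_]_c_a   read _ → write a, move +1, go to p0
p0 | _a[_]c_a   read _ → write a, move +1, go to p0
p0 | _aa[c]_a   read c → write _, move -1, go to p0
p0 | _a[a]__a   read a → write a, move -1, go to p1
p1 | _[a]a__a   read a → write b, move +1, go to p0
p0 | _b[a]__a   read a → write a, move -1, go to p1
p1 | _[b]a__a   read b → write a, move -1, go to p1
p1 | [_]aa__a   read _ → write _, move +1, go to p1
p1 | _[a]a__a   read a → write b, move +1, go to p0
p0 | _b[a]__a   read a → write a, move -1, go to p1
p1 | _[b]a__a   read b → write a, move -1, go to p1
p1 | [_]aa__a   read _ → write _, move +1, go to p1
p1 | _[a]a__a   read a → write b, move +1, go to p0
p0 | _b[a]__a   read a → write a, move -1, go to p1
p1 | _[b]a__a
After 17 steps: state p1, head at -1, tape ba__a.

state p1, head at -1, tape ba__a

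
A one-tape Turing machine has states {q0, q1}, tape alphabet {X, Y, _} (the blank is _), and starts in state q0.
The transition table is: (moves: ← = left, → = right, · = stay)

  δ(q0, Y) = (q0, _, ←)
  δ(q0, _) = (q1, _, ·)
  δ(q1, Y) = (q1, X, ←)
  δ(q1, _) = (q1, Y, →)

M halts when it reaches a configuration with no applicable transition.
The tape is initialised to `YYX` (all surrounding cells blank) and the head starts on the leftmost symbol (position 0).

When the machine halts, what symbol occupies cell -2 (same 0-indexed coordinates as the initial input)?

Y

q0 | __[Y]YX   read Y → write _, move ←, go to q0
q0 | _[_]_YX   read _ → write _, move ·, go to q1
q1 | _[_]_YX   read _ → write Y, move →, go to q1
q1 | _Y[_]YX   read _ → write Y, move →, go to q1
q1 | _YY[Y]X   read Y → write X, move ←, go to q1
q1 | _Y[Y]XX   read Y → write X, move ←, go to q1
q1 | _[Y]XXX   read Y → write X, move ←, go to q1
q1 | [_]XXXX   read _ → write Y, move →, go to q1
q1 | Y[X]XXX
Cell -2 holds Y when M halts.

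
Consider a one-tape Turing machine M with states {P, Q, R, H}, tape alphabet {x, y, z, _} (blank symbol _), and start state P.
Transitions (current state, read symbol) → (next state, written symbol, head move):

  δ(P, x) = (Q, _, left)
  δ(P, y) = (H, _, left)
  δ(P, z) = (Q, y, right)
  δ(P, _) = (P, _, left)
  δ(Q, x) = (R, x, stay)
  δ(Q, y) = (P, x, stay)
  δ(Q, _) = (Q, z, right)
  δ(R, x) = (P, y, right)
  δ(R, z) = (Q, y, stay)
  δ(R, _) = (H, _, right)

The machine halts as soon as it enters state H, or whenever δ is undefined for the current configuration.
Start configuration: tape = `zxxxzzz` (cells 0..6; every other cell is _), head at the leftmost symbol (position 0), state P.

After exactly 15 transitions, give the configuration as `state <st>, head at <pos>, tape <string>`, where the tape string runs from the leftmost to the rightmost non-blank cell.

state Q, head at 5, tape zzzzyyzz

P | _[z]xxxzzz   read z → write y, move right, go to Q
Q | _y[x]xxzzz   read x → write x, move stay, go to R
R | _y[x]xxzzz   read x → write y, move right, go to P
P | _yy[x]xzzz   read x → write _, move left, go to Q
Q | _y[y]_xzzz   read y → write x, move stay, go to P
P | _y[x]_xzzz   read x → write _, move left, go to Q
Q | _[y]__xzzz   read y → write x, move stay, go to P
P | _[x]__xzzz   read x → write _, move left, go to Q
Q | [_]___xzzz   read _ → write z, move right, go to Q
Q | z[_]__xzzz   read _ → write z, move right, go to Q
Q | zz[_]_xzzz   read _ → write z, move right, go to Q
Q | zzz[_]xzzz   read _ → write z, move right, go to Q
Q | zzzz[x]zzz   read x → write x, move stay, go to R
R | zzzz[x]zzz   read x → write y, move right, go to P
P | zzzzy[z]zz   read z → write y, move right, go to Q
Q | zzzzyy[z]z
After 15 steps: state Q, head at 5, tape zzzzyyzz.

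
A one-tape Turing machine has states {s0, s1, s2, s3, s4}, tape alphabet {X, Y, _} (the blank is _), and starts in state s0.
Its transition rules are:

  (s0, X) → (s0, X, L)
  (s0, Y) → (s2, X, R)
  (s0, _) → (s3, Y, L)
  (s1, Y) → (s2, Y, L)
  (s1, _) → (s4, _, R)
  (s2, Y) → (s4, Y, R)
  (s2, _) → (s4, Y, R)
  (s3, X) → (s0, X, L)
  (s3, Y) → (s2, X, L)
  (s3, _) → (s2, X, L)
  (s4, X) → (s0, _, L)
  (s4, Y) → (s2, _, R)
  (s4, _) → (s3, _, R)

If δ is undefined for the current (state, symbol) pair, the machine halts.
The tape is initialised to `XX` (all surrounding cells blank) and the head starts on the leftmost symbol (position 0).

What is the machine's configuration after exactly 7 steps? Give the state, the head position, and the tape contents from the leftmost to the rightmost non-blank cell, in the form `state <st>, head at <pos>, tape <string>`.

s0 | ___[X]X   read X → write X, move L, go to s0
s0 | __[_]XX   read _ → write Y, move L, go to s3
s3 | _[_]YXX   read _ → write X, move L, go to s2
s2 | [_]XYXX   read _ → write Y, move R, go to s4
s4 | Y[X]YXX   read X → write _, move L, go to s0
s0 | [Y]_YXX   read Y → write X, move R, go to s2
s2 | X[_]YXX   read _ → write Y, move R, go to s4
s4 | XY[Y]XX
After 7 steps: state s4, head at -1, tape XYYXX.

state s4, head at -1, tape XYYXX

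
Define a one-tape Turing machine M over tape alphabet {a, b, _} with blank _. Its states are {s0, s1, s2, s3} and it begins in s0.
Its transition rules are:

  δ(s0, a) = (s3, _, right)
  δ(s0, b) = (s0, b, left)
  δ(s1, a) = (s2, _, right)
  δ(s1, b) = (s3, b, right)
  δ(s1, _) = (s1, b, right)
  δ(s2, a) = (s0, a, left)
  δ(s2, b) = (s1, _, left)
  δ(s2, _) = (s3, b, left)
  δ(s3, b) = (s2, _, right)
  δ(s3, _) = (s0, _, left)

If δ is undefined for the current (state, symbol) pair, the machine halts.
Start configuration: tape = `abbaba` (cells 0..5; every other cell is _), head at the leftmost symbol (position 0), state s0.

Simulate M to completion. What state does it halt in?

s0 | [a]bbaba_   read a → write _, move right, go to s3
s3 | _[b]baba_   read b → write _, move right, go to s2
s2 | __[b]aba_   read b → write _, move left, go to s1
s1 | _[_]_aba_   read _ → write b, move right, go to s1
s1 | _b[_]aba_   read _ → write b, move right, go to s1
s1 | _bb[a]ba_   read a → write _, move right, go to s2
s2 | _bb_[b]a_   read b → write _, move left, go to s1
s1 | _bb[_]_a_   read _ → write b, move right, go to s1
s1 | _bbb[_]a_   read _ → write b, move right, go to s1
s1 | _bbbb[a]_   read a → write _, move right, go to s2
s2 | _bbbb_[_]   read _ → write b, move left, go to s3
s3 | _bbbb[_]b   read _ → write _, move left, go to s0
s0 | _bbb[b]_b   read b → write b, move left, go to s0
s0 | _bb[b]b_b   read b → write b, move left, go to s0
s0 | _b[b]bb_b   read b → write b, move left, go to s0
s0 | _[b]bbb_b   read b → write b, move left, go to s0
s0 | [_]bbbb_b
No transition is defined for (s0, _); M halts in state s0.

s0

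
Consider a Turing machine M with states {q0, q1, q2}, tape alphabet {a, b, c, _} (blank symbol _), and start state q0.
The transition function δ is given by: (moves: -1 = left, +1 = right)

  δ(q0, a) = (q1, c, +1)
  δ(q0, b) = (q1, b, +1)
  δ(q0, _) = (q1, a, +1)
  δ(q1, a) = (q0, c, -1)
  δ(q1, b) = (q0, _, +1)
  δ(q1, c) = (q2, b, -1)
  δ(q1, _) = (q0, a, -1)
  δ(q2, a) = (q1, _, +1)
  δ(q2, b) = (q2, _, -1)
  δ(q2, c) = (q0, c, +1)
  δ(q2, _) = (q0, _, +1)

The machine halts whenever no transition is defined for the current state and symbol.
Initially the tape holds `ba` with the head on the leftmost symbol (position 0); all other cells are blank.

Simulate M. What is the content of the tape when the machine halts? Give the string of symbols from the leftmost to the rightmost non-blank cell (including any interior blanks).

a_cc

state=q0 head=0 tape=_[b]a__   (q0,b)→(q1,b,+1)
state=q1 head=1 tape=_b[a]__   (q1,a)→(q0,c,-1)
state=q0 head=0 tape=_[b]c__   (q0,b)→(q1,b,+1)
state=q1 head=1 tape=_b[c]__   (q1,c)→(q2,b,-1)
state=q2 head=0 tape=_[b]b__   (q2,b)→(q2,_,-1)
state=q2 head=-1 tape=[_]_b__   (q2,_)→(q0,_,+1)
state=q0 head=0 tape=_[_]b__   (q0,_)→(q1,a,+1)
state=q1 head=1 tape=_a[b]__   (q1,b)→(q0,_,+1)
state=q0 head=2 tape=_a_[_]_   (q0,_)→(q1,a,+1)
state=q1 head=3 tape=_a_a[_]   (q1,_)→(q0,a,-1)
state=q0 head=2 tape=_a_[a]a   (q0,a)→(q1,c,+1)
state=q1 head=3 tape=_a_c[a]   (q1,a)→(q0,c,-1)
state=q0 head=2 tape=_a_[c]c
The non-blank tape span at halt is a_cc.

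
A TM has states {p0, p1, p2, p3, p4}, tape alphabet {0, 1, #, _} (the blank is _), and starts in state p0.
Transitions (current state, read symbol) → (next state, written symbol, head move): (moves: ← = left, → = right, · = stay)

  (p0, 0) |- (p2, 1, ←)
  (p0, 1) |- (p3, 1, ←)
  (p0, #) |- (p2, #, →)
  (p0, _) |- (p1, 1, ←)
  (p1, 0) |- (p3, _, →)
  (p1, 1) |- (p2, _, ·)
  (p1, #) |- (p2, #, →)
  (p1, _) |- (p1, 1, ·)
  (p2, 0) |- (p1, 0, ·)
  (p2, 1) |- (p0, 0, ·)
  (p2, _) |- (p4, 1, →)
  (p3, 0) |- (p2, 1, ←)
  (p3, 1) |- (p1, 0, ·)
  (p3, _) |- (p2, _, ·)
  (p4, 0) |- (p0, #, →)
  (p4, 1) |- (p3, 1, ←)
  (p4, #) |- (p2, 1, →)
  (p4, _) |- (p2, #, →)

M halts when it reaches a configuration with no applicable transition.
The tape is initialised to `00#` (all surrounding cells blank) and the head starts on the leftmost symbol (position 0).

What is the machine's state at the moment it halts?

p3

p0 | _[0]0#   read 0 → write 1, move ←, go to p2
p2 | [_]10#   read _ → write 1, move →, go to p4
p4 | 1[1]0#   read 1 → write 1, move ←, go to p3
p3 | [1]10#   read 1 → write 0, move ·, go to p1
p1 | [0]10#   read 0 → write _, move →, go to p3
p3 | _[1]0#   read 1 → write 0, move ·, go to p1
p1 | _[0]0#   read 0 → write _, move →, go to p3
p3 | __[0]#   read 0 → write 1, move ←, go to p2
p2 | _[_]1#   read _ → write 1, move →, go to p4
p4 | _1[1]#   read 1 → write 1, move ←, go to p3
p3 | _[1]1#   read 1 → write 0, move ·, go to p1
p1 | _[0]1#   read 0 → write _, move →, go to p3
p3 | __[1]#   read 1 → write 0, move ·, go to p1
p1 | __[0]#   read 0 → write _, move →, go to p3
p3 | ___[#]
No transition is defined for (p3, #); M halts in state p3.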